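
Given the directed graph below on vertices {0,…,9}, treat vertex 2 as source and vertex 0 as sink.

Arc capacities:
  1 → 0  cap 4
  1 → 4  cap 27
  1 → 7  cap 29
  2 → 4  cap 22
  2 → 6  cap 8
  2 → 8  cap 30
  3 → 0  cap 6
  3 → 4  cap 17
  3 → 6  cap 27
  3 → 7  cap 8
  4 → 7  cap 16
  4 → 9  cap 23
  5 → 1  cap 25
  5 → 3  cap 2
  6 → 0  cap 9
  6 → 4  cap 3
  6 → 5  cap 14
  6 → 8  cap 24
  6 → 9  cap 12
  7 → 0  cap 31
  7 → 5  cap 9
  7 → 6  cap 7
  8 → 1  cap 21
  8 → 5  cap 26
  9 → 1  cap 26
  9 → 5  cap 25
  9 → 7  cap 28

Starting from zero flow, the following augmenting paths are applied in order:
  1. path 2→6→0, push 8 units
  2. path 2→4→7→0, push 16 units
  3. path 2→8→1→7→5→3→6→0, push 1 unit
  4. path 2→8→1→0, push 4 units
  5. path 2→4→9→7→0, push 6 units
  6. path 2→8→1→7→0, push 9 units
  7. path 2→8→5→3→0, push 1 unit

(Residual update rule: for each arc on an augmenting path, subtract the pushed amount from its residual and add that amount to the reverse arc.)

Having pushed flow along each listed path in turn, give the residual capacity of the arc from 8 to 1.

after path 1 (2→6→0, push 8): res(8,1)=21
after path 2 (2→4→7→0, push 16): res(8,1)=21
after path 3 (2→8→1→7→5→3→6→0, push 1): res(8,1)=20
after path 4 (2→8→1→0, push 4): res(8,1)=16
after path 5 (2→4→9→7→0, push 6): res(8,1)=16
after path 6 (2→8→1→7→0, push 9): res(8,1)=7
after path 7 (2→8→5→3→0, push 1): res(8,1)=7

Residual capacity of (8,1): 7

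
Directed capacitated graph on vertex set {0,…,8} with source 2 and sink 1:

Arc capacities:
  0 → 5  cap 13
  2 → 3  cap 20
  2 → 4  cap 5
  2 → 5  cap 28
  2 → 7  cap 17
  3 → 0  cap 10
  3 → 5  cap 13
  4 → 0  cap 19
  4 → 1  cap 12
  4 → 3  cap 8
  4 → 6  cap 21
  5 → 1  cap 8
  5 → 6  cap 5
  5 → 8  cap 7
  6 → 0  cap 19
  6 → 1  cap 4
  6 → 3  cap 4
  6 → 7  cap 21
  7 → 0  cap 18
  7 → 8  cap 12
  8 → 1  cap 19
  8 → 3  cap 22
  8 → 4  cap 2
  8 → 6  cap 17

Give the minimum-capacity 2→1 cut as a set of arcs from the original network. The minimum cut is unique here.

Min-cut arcs: {(2,4), (5,1), (5,8), (6,1), (7,8)} (total capacity 36)

augment #1: 2→4→1 push 5
augment #2: 2→5→1 push 8
augment #3: 2→5→6→1 push 4
augment #4: 2→5→8→1 push 7
augment #5: 2→7→8→1 push 12
max flow = 36; residual-reachable set from 2 gives S-side
cut edges (S→T): {(2,4), (5,1), (5,8), (6,1), (7,8)} total cap 36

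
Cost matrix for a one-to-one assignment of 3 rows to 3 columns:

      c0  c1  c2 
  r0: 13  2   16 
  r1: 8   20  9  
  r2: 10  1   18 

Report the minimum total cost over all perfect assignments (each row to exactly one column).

Minimum assignment cost: 21

optimal assignment: row0→col1 (cost 2), row1→col2 (cost 9), row2→col0 (cost 10)
total = 2 + 9 + 10 = 21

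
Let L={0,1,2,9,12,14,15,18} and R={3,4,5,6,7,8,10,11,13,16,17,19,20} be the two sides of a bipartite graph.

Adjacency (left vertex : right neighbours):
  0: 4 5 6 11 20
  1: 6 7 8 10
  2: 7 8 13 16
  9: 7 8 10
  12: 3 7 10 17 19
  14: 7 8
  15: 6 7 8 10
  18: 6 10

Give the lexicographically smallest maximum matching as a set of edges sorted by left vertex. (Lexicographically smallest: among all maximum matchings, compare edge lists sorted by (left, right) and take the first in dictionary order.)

Lex-smallest maximum matching: {(0,4), (1,6), (2,13), (9,7), (12,3), (14,8), (15,10)}

|M| = 7 (so the lex-smallest maximum matching has 7 edges)
process left vertices in ascending order; for each, take the smallest-labelled available neighbour that still permits 7 edges overall, or leave it unmatched if none does
lex-smallest matching: {0-4, 1-6, 2-13, 9-7, 12-3, 14-8, 15-10}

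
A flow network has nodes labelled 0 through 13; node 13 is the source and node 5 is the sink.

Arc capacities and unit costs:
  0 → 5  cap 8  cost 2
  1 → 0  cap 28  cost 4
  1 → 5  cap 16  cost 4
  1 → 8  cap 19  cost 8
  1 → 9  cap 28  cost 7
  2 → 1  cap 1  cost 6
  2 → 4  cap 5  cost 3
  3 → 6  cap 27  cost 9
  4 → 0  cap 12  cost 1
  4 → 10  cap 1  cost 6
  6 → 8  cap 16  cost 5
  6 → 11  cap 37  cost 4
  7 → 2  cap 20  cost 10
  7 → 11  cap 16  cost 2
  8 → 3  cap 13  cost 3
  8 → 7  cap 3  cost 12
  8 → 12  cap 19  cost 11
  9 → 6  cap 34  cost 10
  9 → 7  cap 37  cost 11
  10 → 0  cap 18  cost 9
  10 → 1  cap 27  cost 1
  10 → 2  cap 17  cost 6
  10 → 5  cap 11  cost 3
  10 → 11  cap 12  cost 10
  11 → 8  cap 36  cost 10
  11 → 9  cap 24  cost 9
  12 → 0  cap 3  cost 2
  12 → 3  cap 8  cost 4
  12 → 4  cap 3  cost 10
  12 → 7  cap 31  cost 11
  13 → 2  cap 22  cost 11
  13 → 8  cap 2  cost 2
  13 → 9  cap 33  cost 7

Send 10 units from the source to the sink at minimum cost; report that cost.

Minimum cost for 10 units: 229

shortest-cost path #1: 13→2→4→0→5 push 5 @ unit cost 17 (adds 85)
shortest-cost path #2: 13→8→12→0→5 push 2 @ unit cost 17 (adds 34)
shortest-cost path #3: 13→2→1→5 push 1 @ unit cost 21 (adds 21)
shortest-cost path #4: 13→9→6→8→12→0→5 push 1 @ unit cost 37 (adds 37)
shortest-cost path #5: 13→9→6→8→12→4→10→5 push 1 @ unit cost 52 (adds 52)
total cost = 229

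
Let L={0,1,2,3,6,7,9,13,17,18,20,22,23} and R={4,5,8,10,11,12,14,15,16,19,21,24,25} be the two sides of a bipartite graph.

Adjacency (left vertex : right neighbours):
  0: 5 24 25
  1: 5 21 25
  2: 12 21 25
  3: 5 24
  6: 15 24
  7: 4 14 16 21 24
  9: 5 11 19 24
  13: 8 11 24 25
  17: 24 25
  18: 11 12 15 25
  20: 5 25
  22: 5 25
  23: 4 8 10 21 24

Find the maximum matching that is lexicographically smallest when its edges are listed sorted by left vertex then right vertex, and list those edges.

|M| = 11 (so the lex-smallest maximum matching has 11 edges)
process left vertices in ascending order; for each, take the smallest-labelled available neighbour that still permits 11 edges overall, or leave it unmatched if none does
lex-smallest matching: {0-5, 1-21, 2-12, 3-24, 6-15, 7-4, 9-19, 13-8, 17-25, 18-11, 23-10}

Lex-smallest maximum matching: {(0,5), (1,21), (2,12), (3,24), (6,15), (7,4), (9,19), (13,8), (17,25), (18,11), (23,10)}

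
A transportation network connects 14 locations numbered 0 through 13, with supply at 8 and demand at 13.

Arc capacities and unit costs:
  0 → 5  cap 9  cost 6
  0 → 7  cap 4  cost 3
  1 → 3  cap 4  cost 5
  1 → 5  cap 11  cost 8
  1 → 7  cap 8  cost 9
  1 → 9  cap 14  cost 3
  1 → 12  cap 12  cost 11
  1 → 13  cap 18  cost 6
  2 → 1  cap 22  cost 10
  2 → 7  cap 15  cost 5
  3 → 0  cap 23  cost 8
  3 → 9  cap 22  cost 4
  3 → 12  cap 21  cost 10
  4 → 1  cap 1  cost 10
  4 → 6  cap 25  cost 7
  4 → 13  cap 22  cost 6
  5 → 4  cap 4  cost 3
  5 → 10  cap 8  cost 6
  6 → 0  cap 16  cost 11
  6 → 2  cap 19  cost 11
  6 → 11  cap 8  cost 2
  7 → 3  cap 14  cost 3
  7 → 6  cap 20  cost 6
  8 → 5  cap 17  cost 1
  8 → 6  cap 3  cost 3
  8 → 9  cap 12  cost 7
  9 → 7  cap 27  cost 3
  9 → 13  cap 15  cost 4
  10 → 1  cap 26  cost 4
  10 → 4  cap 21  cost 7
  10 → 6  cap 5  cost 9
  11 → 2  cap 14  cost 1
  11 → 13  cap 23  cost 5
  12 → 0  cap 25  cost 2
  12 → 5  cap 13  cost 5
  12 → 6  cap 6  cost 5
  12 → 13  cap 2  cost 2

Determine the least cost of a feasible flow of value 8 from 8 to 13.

Minimum cost for 8 units: 81

shortest-cost path #1: 8→6→11→13 push 3 @ unit cost 10 (adds 30)
shortest-cost path #2: 8→5→4→13 push 4 @ unit cost 10 (adds 40)
shortest-cost path #3: 8→9→13 push 1 @ unit cost 11 (adds 11)
total cost = 81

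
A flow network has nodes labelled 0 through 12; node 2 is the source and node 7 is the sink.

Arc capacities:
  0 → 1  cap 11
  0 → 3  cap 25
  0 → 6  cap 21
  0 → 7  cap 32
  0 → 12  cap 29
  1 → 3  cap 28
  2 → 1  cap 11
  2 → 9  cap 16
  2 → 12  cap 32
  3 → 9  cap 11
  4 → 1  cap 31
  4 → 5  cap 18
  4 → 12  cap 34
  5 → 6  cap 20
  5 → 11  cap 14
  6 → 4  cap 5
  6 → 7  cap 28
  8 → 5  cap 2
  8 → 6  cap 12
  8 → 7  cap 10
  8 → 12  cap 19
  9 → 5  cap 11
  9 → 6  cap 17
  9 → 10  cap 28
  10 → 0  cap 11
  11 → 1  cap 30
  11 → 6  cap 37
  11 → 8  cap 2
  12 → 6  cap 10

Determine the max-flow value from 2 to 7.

augment #1: 2→9→6→7 bottleneck 16, total now 16
augment #2: 2→12→6→7 bottleneck 10, total now 26
augment #3: 2→1→3→9→6→7 bottleneck 1, total now 27
augment #4: 2→1→3→9→5→6→7 bottleneck 1, total now 28
augment #5: 2→1→3→9→10→0→7 bottleneck 9, total now 37

Maximum flow value: 37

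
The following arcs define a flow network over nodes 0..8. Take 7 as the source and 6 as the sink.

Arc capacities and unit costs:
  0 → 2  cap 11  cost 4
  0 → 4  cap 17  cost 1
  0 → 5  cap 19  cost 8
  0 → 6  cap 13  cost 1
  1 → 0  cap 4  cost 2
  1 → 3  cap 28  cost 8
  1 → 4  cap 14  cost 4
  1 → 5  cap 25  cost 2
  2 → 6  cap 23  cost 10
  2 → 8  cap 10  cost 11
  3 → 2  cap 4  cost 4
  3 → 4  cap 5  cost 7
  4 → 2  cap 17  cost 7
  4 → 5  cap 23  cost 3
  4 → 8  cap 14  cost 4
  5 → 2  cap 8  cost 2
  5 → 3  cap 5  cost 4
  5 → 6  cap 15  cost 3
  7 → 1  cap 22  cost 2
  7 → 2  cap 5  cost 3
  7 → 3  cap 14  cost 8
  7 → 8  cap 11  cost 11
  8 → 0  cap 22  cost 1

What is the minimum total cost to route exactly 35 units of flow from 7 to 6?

Minimum cost for 35 units: 338

shortest-cost path #1: 7→1→0→6 push 4 @ unit cost 5 (adds 20)
shortest-cost path #2: 7→1→5→6 push 15 @ unit cost 7 (adds 105)
shortest-cost path #3: 7→1→4→8→0→6 push 3 @ unit cost 12 (adds 36)
shortest-cost path #4: 7→8→0→6 push 6 @ unit cost 13 (adds 78)
shortest-cost path #5: 7→2→6 push 5 @ unit cost 13 (adds 65)
shortest-cost path #6: 7→8→4→1→5→2→6 push 2 @ unit cost 17 (adds 34)
total cost = 338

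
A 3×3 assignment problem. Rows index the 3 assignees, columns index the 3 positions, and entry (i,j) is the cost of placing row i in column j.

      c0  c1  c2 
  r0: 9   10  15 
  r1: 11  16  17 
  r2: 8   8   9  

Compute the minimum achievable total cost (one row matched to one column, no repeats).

Minimum assignment cost: 30

optimal assignment: row0→col1 (cost 10), row1→col0 (cost 11), row2→col2 (cost 9)
total = 10 + 11 + 9 = 30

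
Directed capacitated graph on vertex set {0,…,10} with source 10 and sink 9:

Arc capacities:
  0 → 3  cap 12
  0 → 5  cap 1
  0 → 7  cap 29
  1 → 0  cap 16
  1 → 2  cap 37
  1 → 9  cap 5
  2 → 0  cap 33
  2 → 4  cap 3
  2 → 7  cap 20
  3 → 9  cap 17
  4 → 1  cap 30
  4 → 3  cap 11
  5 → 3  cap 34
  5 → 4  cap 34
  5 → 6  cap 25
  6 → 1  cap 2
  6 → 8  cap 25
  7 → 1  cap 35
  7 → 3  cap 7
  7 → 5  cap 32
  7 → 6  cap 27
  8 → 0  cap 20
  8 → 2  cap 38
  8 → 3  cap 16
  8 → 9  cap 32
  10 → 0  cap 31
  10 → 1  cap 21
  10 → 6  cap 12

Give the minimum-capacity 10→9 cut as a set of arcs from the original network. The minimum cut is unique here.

Min-cut arcs: {(1,9), (3,9), (6,8)} (total capacity 47)

augment #1: 10→1→9 push 5
augment #2: 10→0→3→9 push 12
augment #3: 10→6→8→9 push 12
augment #4: 10→0→5→3→9 push 1
augment #5: 10→0→7→3→9 push 4
augment #6: 10→0→7→6→8→9 push 13
max flow = 47; residual-reachable set from 10 gives S-side
cut edges (S→T): {(1,9), (3,9), (6,8)} total cap 47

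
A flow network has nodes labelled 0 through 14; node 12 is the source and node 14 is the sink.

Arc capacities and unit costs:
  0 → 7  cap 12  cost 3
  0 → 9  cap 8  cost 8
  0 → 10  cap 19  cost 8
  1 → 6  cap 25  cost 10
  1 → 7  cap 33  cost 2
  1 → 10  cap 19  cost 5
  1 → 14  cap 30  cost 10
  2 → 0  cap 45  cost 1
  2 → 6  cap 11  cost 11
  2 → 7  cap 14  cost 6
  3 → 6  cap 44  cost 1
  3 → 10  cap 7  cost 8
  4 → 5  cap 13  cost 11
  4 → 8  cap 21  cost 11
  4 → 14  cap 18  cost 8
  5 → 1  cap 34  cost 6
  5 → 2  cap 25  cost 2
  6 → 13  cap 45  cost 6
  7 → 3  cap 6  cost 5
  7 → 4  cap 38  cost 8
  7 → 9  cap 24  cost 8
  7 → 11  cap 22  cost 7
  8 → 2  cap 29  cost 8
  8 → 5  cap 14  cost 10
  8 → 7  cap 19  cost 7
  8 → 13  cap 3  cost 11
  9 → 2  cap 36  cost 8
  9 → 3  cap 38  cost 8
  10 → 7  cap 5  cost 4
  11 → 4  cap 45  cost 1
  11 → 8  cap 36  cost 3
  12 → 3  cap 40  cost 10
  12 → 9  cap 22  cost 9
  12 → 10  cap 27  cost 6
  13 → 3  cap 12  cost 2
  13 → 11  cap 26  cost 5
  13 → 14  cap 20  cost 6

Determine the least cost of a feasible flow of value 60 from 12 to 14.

Minimum cost for 60 units: 2195

shortest-cost path #1: 12→3→6→13→14 push 20 @ unit cost 23 (adds 460)
shortest-cost path #2: 12→10→7→4→14 push 5 @ unit cost 26 (adds 130)
shortest-cost path #3: 12→3→6→13→11→4→14 push 13 @ unit cost 31 (adds 403)
shortest-cost path #4: 12→3→6→13→11→4→5→1→14 push 7 @ unit cost 50 (adds 350)
shortest-cost path #5: 12→9→2→0→7→4→5→1→14 push 6 @ unit cost 56 (adds 336)
shortest-cost path #6: 12→9→2→0→7→11→8→5→1→14 push 6 @ unit cost 57 (adds 342)
shortest-cost path #7: 12→9→3→6→13→11→8→5→1→14 push 3 @ unit cost 58 (adds 174)
total cost = 2195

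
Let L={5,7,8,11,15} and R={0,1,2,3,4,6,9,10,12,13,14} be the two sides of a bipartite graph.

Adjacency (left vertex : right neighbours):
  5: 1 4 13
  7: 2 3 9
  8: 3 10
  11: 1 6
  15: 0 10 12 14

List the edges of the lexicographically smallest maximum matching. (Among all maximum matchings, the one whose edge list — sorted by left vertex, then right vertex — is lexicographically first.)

Lex-smallest maximum matching: {(5,1), (7,2), (8,3), (11,6), (15,0)}

|M| = 5 (so the lex-smallest maximum matching has 5 edges)
process left vertices in ascending order; for each, take the smallest-labelled available neighbour that still permits 5 edges overall, or leave it unmatched if none does
lex-smallest matching: {5-1, 7-2, 8-3, 11-6, 15-0}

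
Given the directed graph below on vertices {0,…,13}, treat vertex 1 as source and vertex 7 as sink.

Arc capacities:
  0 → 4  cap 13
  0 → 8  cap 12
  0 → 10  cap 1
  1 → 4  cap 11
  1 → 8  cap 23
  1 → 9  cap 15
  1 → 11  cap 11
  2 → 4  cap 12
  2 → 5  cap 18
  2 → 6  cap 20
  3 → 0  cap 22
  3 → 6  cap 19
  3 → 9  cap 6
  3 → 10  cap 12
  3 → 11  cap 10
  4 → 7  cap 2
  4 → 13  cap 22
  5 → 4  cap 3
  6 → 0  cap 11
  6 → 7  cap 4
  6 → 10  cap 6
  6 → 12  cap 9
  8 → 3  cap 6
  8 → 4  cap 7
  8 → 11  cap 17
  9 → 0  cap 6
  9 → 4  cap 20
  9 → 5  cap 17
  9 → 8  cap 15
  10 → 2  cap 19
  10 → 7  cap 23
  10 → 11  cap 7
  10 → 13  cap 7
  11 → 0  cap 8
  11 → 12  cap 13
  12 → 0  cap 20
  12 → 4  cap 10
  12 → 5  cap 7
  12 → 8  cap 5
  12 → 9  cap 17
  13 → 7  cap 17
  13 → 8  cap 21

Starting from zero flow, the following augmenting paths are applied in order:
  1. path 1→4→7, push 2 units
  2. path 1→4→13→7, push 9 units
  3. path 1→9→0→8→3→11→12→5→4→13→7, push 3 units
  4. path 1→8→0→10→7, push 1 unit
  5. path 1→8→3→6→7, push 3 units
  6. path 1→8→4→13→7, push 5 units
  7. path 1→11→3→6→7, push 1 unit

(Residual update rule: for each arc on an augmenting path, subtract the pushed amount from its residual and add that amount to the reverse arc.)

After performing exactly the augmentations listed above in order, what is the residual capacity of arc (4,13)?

after path 1 (1→4→7, push 2): res(4,13)=22
after path 2 (1→4→13→7, push 9): res(4,13)=13
after path 3 (1→9→0→8→3→11→12→5→4→13→7, push 3): res(4,13)=10
after path 4 (1→8→0→10→7, push 1): res(4,13)=10
after path 5 (1→8→3→6→7, push 3): res(4,13)=10
after path 6 (1→8→4→13→7, push 5): res(4,13)=5
after path 7 (1→11→3→6→7, push 1): res(4,13)=5

Residual capacity of (4,13): 5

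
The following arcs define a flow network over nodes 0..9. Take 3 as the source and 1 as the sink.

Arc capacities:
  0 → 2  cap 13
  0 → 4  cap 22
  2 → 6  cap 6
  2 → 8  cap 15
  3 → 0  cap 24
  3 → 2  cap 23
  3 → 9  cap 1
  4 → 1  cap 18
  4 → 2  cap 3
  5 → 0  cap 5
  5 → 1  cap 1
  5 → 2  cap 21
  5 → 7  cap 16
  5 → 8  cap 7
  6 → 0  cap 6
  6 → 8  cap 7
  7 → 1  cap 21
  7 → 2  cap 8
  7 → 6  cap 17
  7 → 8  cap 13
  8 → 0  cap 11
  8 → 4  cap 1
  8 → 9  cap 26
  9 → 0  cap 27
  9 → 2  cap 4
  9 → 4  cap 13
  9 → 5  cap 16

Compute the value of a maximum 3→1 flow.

Maximum flow value: 34

augment #1: 3→0→4→1 bottleneck 18, total now 18
augment #2: 3→9→5→1 bottleneck 1, total now 19
augment #3: 3→2→8→9→5→7→1 bottleneck 15, total now 34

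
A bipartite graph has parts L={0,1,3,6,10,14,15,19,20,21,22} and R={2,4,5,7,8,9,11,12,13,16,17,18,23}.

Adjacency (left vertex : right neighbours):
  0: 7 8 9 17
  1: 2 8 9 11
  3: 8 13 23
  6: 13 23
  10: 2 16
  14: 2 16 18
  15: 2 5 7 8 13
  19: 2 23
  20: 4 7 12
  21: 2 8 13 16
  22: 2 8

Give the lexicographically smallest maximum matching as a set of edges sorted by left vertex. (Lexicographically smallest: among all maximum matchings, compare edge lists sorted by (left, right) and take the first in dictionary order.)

Lex-smallest maximum matching: {(0,7), (1,9), (3,8), (6,13), (10,2), (14,18), (15,5), (19,23), (20,4), (21,16)}

|M| = 10 (so the lex-smallest maximum matching has 10 edges)
process left vertices in ascending order; for each, take the smallest-labelled available neighbour that still permits 10 edges overall, or leave it unmatched if none does
lex-smallest matching: {0-7, 1-9, 3-8, 6-13, 10-2, 14-18, 15-5, 19-23, 20-4, 21-16}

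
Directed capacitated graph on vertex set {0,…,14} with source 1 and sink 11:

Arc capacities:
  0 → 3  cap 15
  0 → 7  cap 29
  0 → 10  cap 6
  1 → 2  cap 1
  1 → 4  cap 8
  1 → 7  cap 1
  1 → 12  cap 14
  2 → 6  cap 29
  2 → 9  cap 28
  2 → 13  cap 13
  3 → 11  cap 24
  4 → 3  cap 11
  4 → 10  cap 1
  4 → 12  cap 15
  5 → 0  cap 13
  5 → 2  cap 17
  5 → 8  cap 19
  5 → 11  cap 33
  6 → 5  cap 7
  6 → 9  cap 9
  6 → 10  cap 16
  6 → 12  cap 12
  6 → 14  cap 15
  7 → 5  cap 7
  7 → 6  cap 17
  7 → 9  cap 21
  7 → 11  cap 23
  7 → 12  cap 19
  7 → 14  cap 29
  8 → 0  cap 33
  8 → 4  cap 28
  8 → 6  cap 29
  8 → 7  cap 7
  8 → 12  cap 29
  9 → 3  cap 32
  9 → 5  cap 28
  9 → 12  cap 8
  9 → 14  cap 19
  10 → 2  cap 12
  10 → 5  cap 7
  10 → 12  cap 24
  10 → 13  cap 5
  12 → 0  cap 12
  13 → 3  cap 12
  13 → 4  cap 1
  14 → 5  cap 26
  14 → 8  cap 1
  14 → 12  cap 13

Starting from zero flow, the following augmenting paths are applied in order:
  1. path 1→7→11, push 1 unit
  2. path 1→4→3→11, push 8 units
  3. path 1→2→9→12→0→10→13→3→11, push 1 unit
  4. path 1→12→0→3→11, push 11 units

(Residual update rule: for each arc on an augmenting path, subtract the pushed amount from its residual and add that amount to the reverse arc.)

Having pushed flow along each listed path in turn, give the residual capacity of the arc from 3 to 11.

after path 1 (1→7→11, push 1): res(3,11)=24
after path 2 (1→4→3→11, push 8): res(3,11)=16
after path 3 (1→2→9→12→0→10→13→3→11, push 1): res(3,11)=15
after path 4 (1→12→0→3→11, push 11): res(3,11)=4

Residual capacity of (3,11): 4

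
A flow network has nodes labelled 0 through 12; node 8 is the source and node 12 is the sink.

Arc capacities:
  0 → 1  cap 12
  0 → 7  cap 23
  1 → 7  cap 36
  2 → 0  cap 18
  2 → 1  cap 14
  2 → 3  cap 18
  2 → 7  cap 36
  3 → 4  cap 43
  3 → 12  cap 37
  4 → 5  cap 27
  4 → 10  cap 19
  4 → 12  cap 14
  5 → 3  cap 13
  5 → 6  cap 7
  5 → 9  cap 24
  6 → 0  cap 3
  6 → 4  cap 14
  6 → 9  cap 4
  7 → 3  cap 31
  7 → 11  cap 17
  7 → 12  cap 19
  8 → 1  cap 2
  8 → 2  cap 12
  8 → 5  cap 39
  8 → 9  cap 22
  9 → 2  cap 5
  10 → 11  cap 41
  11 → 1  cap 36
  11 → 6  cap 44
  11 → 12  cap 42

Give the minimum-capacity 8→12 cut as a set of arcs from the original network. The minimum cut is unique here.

Min-cut arcs: {(5,3), (5,6), (8,1), (8,2), (9,2)} (total capacity 39)

augment #1: 8→1→7→12 push 2
augment #2: 8→2→3→12 push 12
augment #3: 8→5→3→12 push 13
augment #4: 8→5→6→4→12 push 7
augment #5: 8→9→2→3→12 push 5
max flow = 39; residual-reachable set from 8 gives S-side
cut edges (S→T): {(5,3), (5,6), (8,1), (8,2), (9,2)} total cap 39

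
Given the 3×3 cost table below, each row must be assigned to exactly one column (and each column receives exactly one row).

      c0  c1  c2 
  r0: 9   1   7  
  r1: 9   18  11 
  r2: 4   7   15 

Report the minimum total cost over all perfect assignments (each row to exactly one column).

optimal assignment: row0→col1 (cost 1), row1→col2 (cost 11), row2→col0 (cost 4)
total = 1 + 11 + 4 = 16

Minimum assignment cost: 16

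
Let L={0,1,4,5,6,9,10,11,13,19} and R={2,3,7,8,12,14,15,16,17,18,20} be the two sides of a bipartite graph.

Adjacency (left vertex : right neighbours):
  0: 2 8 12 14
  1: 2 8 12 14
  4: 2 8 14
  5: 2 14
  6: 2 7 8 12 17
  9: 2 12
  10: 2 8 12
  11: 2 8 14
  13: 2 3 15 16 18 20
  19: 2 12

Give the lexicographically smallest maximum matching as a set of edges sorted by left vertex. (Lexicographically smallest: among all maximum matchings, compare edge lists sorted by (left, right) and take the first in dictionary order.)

|M| = 6 (so the lex-smallest maximum matching has 6 edges)
process left vertices in ascending order; for each, take the smallest-labelled available neighbour that still permits 6 edges overall, or leave it unmatched if none does
lex-smallest matching: {0-2, 1-8, 4-14, 6-7, 9-12, 13-3}

Lex-smallest maximum matching: {(0,2), (1,8), (4,14), (6,7), (9,12), (13,3)}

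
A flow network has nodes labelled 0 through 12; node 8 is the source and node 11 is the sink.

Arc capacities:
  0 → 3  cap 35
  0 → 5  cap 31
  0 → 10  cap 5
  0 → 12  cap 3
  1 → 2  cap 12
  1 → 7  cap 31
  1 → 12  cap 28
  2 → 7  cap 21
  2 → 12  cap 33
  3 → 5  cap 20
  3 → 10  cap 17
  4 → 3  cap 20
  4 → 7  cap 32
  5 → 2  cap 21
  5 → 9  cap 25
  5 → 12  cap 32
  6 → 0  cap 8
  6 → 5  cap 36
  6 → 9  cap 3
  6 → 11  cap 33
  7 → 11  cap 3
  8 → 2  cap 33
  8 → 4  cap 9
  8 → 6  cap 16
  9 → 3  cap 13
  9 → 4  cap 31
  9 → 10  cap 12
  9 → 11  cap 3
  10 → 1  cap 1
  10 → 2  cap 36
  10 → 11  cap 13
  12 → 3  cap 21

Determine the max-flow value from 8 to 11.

Maximum flow value: 35

augment #1: 8→6→11 bottleneck 16, total now 16
augment #2: 8→2→7→11 bottleneck 3, total now 19
augment #3: 8→4→3→10→11 bottleneck 9, total now 28
augment #4: 8→2→12→3→10→11 bottleneck 4, total now 32
augment #5: 8→2→12→3→5→9→11 bottleneck 3, total now 35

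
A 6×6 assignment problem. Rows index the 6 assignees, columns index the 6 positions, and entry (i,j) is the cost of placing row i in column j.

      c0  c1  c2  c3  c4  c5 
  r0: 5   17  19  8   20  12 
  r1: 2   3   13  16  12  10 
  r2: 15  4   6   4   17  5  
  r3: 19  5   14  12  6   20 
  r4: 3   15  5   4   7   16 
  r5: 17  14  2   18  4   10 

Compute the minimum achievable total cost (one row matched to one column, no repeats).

Minimum assignment cost: 25

optimal assignment: row0→col0 (cost 5), row1→col1 (cost 3), row2→col5 (cost 5), row3→col4 (cost 6), row4→col3 (cost 4), row5→col2 (cost 2)
total = 5 + 3 + 5 + 6 + 4 + 2 = 25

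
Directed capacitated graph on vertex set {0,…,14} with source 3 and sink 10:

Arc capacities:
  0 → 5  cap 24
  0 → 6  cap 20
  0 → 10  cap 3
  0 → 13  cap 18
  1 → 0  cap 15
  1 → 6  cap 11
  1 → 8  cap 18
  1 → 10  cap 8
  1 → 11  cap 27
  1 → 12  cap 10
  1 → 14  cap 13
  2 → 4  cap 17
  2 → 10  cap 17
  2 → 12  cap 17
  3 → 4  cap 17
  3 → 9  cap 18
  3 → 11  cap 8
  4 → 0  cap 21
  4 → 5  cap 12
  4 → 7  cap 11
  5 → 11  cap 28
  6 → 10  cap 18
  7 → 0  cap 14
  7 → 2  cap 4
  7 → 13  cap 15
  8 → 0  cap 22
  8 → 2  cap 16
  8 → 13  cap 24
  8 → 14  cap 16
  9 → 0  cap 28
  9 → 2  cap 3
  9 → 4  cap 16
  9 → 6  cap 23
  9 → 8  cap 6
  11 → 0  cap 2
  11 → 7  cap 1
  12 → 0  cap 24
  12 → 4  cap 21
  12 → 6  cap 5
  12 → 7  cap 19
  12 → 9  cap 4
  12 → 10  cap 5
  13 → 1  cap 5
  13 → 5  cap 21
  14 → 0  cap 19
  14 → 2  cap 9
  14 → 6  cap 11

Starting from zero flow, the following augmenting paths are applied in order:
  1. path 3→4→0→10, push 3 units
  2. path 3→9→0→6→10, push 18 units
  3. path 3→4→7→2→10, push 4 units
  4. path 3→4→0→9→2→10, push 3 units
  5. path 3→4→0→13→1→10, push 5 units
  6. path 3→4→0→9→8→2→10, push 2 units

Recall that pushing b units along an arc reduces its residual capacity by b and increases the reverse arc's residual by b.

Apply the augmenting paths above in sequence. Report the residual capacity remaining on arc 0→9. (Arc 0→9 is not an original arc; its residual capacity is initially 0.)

after path 1 (3→4→0→10, push 3): res(0,9)=0
after path 2 (3→9→0→6→10, push 18): res(0,9)=18
after path 3 (3→4→7→2→10, push 4): res(0,9)=18
after path 4 (3→4→0→9→2→10, push 3): res(0,9)=15
after path 5 (3→4→0→13→1→10, push 5): res(0,9)=15
after path 6 (3→4→0→9→8→2→10, push 2): res(0,9)=13

Residual capacity of (0,9): 13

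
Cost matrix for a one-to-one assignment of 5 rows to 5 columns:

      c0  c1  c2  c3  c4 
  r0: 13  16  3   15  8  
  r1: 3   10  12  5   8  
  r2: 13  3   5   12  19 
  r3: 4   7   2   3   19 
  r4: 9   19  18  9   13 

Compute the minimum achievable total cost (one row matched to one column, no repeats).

one of 2 optimal assignments: row0→col2 (cost 3), row1→col0 (cost 3), row2→col1 (cost 3), row3→col3 (cost 3), row4→col4 (cost 13)
total = 3 + 3 + 3 + 3 + 13 = 25

Minimum assignment cost: 25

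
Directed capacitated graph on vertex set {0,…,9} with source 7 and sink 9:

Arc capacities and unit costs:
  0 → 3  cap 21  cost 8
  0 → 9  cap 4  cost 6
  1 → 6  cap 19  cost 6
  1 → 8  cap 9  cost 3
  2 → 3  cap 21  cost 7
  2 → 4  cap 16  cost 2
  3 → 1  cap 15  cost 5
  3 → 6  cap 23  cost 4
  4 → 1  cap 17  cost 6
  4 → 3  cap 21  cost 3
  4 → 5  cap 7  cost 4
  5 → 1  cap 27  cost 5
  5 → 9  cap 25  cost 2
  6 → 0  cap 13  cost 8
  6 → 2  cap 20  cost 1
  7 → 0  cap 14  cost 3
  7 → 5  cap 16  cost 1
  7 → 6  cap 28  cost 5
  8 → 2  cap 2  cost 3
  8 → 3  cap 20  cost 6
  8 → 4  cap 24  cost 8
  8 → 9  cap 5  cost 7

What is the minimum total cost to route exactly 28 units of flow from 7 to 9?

Minimum cost for 28 units: 206

shortest-cost path #1: 7→5→9 push 16 @ unit cost 3 (adds 48)
shortest-cost path #2: 7→0→9 push 4 @ unit cost 9 (adds 36)
shortest-cost path #3: 7→6→2→4→5→9 push 7 @ unit cost 14 (adds 98)
shortest-cost path #4: 7→6→2→4→1→8→9 push 1 @ unit cost 24 (adds 24)
total cost = 206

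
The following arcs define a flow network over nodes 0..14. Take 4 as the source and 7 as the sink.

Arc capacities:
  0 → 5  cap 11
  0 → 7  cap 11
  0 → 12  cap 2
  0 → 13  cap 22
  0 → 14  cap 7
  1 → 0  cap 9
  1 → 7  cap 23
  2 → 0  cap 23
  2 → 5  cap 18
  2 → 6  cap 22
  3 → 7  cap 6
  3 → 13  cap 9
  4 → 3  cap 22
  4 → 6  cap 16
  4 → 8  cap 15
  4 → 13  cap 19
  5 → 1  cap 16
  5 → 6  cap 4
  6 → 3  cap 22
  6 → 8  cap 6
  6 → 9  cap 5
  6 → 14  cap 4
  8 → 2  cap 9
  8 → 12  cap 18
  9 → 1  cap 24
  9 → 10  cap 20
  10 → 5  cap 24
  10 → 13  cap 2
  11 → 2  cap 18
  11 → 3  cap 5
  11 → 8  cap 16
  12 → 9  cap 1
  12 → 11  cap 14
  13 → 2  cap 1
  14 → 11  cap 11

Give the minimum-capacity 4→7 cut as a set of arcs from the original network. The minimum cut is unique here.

Min-cut arcs: {(3,7), (4,8), (6,8), (6,9), (6,14), (13,2)} (total capacity 37)

augment #1: 4→3→7 push 6
augment #2: 4→6→9→1→7 push 5
augment #3: 4→8→2→0→7 push 9
augment #4: 4→13→2→0→7 push 1
augment #5: 4→8→12→9→1→7 push 1
augment #6: 4→6→14→11→2→0→7 push 1
augment #7: 4→6→14→11→2→5→1→7 push 3
augment #8: 4→8→12→11→2→5→1→7 push 5
augment #9: 4→6→8→12→11→2→5→1→7 push 6
max flow = 37; residual-reachable set from 4 gives S-side
cut edges (S→T): {(3,7), (4,8), (6,8), (6,9), (6,14), (13,2)} total cap 37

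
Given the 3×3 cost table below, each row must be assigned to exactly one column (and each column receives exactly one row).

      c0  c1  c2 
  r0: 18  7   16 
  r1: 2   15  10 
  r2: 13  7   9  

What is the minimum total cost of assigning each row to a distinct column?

Minimum assignment cost: 18

optimal assignment: row0→col1 (cost 7), row1→col0 (cost 2), row2→col2 (cost 9)
total = 7 + 2 + 9 = 18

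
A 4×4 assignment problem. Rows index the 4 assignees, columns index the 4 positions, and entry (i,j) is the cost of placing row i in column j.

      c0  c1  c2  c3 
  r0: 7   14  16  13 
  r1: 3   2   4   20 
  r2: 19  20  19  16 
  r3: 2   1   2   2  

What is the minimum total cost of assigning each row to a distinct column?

optimal assignment: row0→col0 (cost 7), row1→col1 (cost 2), row2→col3 (cost 16), row3→col2 (cost 2)
total = 7 + 2 + 16 + 2 = 27

Minimum assignment cost: 27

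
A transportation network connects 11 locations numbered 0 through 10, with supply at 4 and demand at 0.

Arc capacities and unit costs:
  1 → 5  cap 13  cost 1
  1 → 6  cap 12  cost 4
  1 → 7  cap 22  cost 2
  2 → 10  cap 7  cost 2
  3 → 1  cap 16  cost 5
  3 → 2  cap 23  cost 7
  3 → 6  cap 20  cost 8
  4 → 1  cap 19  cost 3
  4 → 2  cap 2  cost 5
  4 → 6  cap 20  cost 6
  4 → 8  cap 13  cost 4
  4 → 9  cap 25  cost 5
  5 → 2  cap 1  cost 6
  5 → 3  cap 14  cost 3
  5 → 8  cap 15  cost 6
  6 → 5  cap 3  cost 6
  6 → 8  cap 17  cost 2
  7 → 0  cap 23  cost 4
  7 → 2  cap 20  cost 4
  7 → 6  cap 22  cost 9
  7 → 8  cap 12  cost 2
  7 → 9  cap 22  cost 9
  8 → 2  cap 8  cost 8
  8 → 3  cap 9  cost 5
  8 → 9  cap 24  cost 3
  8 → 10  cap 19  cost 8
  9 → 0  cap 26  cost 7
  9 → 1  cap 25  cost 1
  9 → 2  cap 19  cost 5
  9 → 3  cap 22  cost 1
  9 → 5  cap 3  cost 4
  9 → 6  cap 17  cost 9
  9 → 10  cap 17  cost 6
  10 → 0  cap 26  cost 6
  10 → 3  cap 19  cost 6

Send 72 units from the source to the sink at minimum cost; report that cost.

Minimum cost for 72 units: 1004

shortest-cost path #1: 4→1→7→0 push 19 @ unit cost 9 (adds 171)
shortest-cost path #2: 4→9→0 push 25 @ unit cost 12 (adds 300)
shortest-cost path #3: 4→2→10→0 push 2 @ unit cost 13 (adds 26)
shortest-cost path #4: 4→8→9→0 push 1 @ unit cost 14 (adds 14)
shortest-cost path #5: 4→8→9→1→7→0 push 3 @ unit cost 14 (adds 42)
shortest-cost path #6: 4→8→10→0 push 9 @ unit cost 18 (adds 162)
shortest-cost path #7: 4→6→8→10→0 push 10 @ unit cost 22 (adds 220)
shortest-cost path #8: 4→6→8→9→10→0 push 3 @ unit cost 23 (adds 69)
total cost = 1004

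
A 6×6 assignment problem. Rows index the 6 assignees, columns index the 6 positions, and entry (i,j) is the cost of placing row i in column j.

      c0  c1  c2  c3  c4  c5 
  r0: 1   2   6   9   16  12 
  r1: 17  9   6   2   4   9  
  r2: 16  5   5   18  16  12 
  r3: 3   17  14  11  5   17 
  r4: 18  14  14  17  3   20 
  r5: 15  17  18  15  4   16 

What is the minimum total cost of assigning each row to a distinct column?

Minimum assignment cost: 31

optimal assignment: row0→col1 (cost 2), row1→col3 (cost 2), row2→col2 (cost 5), row3→col0 (cost 3), row4→col4 (cost 3), row5→col5 (cost 16)
total = 2 + 2 + 5 + 3 + 3 + 16 = 31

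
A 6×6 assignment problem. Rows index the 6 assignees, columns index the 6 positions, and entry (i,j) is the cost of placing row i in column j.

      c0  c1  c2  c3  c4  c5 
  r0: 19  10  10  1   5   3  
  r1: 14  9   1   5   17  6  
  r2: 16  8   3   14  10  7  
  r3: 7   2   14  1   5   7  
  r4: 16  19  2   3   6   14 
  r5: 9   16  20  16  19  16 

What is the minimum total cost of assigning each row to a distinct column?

optimal assignment: row0→col3 (cost 1), row1→col2 (cost 1), row2→col5 (cost 7), row3→col1 (cost 2), row4→col4 (cost 6), row5→col0 (cost 9)
total = 1 + 1 + 7 + 2 + 6 + 9 = 26

Minimum assignment cost: 26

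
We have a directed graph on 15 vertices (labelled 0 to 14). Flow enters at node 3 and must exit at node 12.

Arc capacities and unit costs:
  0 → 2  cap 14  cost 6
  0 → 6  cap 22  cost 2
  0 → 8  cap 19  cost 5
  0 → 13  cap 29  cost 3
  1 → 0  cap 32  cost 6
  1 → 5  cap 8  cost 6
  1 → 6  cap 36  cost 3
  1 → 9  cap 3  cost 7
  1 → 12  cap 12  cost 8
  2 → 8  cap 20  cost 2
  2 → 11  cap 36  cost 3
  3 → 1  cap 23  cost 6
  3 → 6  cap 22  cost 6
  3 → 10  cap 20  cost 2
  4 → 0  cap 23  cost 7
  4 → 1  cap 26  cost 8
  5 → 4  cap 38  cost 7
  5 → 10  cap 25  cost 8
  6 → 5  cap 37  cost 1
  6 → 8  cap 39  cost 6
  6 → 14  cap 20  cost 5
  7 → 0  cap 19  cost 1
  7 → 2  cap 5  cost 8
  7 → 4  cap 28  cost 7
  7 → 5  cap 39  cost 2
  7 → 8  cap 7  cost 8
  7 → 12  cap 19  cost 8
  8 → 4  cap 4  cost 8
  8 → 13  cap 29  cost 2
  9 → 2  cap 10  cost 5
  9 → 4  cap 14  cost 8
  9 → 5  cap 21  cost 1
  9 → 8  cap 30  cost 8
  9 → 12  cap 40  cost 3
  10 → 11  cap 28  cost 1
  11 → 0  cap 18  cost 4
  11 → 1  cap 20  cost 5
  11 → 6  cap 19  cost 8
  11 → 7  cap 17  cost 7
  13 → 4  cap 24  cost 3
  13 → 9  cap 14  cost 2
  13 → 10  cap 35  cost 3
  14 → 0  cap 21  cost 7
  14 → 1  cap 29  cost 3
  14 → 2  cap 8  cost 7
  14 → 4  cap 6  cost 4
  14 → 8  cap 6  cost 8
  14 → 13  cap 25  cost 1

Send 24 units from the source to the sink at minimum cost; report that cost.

Minimum cost for 24 units: 348

shortest-cost path #1: 3→1→12 push 12 @ unit cost 14 (adds 168)
shortest-cost path #2: 3→10→11→0→13→9→12 push 12 @ unit cost 15 (adds 180)
total cost = 348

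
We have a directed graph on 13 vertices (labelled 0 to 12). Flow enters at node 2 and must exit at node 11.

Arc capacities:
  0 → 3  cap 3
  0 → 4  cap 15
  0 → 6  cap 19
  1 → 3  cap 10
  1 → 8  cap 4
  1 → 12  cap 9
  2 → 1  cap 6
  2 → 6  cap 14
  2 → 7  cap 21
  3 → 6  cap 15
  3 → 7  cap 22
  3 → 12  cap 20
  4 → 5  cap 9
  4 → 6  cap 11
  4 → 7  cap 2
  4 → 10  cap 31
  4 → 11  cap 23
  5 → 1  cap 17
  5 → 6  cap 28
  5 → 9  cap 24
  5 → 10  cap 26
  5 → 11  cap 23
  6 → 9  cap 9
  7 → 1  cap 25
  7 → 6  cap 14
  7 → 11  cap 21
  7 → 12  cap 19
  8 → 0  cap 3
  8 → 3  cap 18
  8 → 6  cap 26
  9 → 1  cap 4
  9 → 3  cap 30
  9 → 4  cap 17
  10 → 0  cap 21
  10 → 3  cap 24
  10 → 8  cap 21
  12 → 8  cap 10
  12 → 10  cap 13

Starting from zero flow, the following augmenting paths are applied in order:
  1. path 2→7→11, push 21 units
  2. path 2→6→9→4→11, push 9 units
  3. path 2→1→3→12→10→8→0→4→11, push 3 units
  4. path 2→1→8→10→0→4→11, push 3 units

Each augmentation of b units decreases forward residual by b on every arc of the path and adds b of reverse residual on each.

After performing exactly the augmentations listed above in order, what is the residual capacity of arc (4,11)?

Residual capacity of (4,11): 8

after path 1 (2→7→11, push 21): res(4,11)=23
after path 2 (2→6→9→4→11, push 9): res(4,11)=14
after path 3 (2→1→3→12→10→8→0→4→11, push 3): res(4,11)=11
after path 4 (2→1→8→10→0→4→11, push 3): res(4,11)=8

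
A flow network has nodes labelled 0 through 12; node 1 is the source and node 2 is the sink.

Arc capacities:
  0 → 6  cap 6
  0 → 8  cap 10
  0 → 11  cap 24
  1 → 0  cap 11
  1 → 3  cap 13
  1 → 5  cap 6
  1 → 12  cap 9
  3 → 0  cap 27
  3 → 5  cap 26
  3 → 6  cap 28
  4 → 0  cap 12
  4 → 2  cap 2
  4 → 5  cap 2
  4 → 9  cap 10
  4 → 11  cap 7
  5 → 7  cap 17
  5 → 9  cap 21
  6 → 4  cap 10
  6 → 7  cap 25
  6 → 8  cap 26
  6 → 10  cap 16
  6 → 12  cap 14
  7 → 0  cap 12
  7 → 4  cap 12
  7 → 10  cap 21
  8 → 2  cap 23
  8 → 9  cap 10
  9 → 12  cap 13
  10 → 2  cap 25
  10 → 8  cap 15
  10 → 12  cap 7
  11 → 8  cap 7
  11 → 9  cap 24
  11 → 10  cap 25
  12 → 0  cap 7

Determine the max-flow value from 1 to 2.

Maximum flow value: 37

augment #1: 1→0→8→2 bottleneck 10, total now 10
augment #2: 1→0→6→4→2 bottleneck 1, total now 11
augment #3: 1→3→6→4→2 bottleneck 1, total now 12
augment #4: 1→3→6→8→2 bottleneck 12, total now 24
augment #5: 1→5→7→10→2 bottleneck 6, total now 30
augment #6: 1→12→0→6→8→2 bottleneck 1, total now 31
augment #7: 1→12→0→6→10→2 bottleneck 4, total now 35
augment #8: 1→12→0→11→10→2 bottleneck 2, total now 37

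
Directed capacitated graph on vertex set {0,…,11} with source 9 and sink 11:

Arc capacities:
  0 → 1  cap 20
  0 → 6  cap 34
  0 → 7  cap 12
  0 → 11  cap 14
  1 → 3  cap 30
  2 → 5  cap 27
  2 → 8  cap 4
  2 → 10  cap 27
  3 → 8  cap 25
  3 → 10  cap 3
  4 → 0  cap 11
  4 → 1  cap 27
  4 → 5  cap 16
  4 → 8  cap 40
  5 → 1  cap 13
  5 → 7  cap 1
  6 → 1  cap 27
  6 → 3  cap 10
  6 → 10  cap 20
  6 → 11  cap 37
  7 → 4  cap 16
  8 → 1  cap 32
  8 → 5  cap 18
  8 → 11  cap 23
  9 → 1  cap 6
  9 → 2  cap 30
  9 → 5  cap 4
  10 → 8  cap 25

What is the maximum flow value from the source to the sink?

Maximum flow value: 24

augment #1: 9→2→8→11 bottleneck 4, total now 4
augment #2: 9→1→3→8→11 bottleneck 6, total now 10
augment #3: 9→2→10→8→11 bottleneck 13, total now 23
augment #4: 9→5→7→4→0→11 bottleneck 1, total now 24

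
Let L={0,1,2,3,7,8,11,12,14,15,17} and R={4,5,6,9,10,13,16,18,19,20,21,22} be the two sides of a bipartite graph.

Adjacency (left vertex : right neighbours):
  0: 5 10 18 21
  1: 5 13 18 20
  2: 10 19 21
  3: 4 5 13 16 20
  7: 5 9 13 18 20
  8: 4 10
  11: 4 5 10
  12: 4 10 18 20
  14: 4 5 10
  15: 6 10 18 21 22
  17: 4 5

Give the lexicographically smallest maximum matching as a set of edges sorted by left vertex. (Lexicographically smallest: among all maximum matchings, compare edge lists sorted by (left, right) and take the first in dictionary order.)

Lex-smallest maximum matching: {(0,18), (1,13), (2,19), (3,16), (7,9), (8,4), (11,5), (12,20), (14,10), (15,6)}

|M| = 10 (so the lex-smallest maximum matching has 10 edges)
process left vertices in ascending order; for each, take the smallest-labelled available neighbour that still permits 10 edges overall, or leave it unmatched if none does
lex-smallest matching: {0-18, 1-13, 2-19, 3-16, 7-9, 8-4, 11-5, 12-20, 14-10, 15-6}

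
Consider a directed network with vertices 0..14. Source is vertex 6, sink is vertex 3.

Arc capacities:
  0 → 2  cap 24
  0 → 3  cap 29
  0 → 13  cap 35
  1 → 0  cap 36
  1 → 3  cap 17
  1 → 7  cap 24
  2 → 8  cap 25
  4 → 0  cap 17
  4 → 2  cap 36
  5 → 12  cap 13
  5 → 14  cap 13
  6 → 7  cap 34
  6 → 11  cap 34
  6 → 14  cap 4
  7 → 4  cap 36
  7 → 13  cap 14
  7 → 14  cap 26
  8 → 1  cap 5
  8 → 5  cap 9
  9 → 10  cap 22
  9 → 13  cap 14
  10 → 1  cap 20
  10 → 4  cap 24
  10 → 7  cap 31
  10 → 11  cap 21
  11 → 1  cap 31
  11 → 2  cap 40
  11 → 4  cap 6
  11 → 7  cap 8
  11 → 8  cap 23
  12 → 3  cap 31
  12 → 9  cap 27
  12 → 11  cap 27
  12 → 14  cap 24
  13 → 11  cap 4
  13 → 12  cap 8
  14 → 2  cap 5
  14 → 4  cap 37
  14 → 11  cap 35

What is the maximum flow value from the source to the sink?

Maximum flow value: 63

augment #1: 6→11→1→3 bottleneck 17, total now 17
augment #2: 6→7→4→0→3 bottleneck 17, total now 34
augment #3: 6→7→13→12→3 bottleneck 8, total now 42
augment #4: 6→11→1→0→3 bottleneck 12, total now 54
augment #5: 6→11→8→5→12→3 bottleneck 5, total now 59
augment #6: 6→14→2→8→5→12→3 bottleneck 4, total now 63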